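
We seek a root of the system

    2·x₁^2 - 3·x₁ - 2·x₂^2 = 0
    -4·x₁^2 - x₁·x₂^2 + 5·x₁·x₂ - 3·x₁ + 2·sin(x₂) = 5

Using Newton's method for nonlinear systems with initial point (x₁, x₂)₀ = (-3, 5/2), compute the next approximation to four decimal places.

(-1.2506, 1.3259)

At (-3, 5/2): F = (14.5000, -49.553056).
Jacobian J = [[4·x₁ - 3, -4·x₂], [-8·x₁ - x₂^2 + 5·x₂ - 3, -2·x₁·x₂ + 5·x₁ + 2·cos(x₂)]].
At the point, J = [[-15.0000, -10.0000], [27.2500, -1.602287]] (det J = 296.534308).
Solving J·Δ = −F gives Δ = (1.7494, -1.1741).
Then the next iterate is (x₁, x₂)₁ = (-1.2506, 1.3259).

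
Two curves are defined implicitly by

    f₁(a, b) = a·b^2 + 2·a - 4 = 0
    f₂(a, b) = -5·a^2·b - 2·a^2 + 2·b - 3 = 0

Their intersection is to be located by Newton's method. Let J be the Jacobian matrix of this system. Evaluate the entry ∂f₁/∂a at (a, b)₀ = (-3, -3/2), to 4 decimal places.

4.2500

∂f₁/∂a = b^2 + 2.
At (-3, -3/2) this is 4.2500.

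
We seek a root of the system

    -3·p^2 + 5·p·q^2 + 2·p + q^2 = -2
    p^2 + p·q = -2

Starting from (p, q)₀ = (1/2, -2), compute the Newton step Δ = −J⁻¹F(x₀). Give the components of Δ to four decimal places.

(5.6944, 8.8889)

At (1/2, -2): F = (16.2500, 1.2500).
Jacobian J = [[-6·p + 5·q^2 + 2, 10·p·q + 2·q], [2·p + q, p]].
At the point, J = [[19.0000, -14.0000], [-1.0000, 0.5000]] (det J = -4.5000).
Solving J·Δ = −F gives Δ = (5.6944, 8.8889).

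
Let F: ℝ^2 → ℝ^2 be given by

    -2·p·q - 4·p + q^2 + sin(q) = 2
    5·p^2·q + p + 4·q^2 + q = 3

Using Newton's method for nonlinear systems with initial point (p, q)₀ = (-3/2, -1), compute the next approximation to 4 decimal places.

(-0.7589, -0.7899)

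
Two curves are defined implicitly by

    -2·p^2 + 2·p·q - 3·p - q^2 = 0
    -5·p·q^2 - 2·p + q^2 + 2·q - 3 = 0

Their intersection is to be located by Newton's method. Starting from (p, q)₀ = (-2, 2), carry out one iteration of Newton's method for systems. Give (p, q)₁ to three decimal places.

(-0.941, 1.441)

At (-2, 2): F = (-14.000, 49.000).
Jacobian J = [[-4·p + 2·q - 3, 2·p - 2·q], [-5·q^2 - 2, -10·p·q + 2·q + 2]].
At the point, J = [[9.000, -8.000], [-22.000, 46.000]] (det J = 238.000).
Solving J·Δ = −F gives Δ = (1.059, -0.559).
Then the next iterate is (p, q)₁ = (-0.941, 1.441).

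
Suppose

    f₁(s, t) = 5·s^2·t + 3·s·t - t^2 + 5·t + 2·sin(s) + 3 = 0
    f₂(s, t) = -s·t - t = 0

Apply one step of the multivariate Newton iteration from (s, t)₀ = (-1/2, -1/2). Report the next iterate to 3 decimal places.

At (-1/2, -1/2): F = (-0.58385, 0.250).
Jacobian J = [[10·s·t + 3·t + 2·cos(s), 5·s^2 + 3·s - 2·t + 5], [-t, -s - 1]].
At the point, J = [[2.75517, 5.750], [0.500, -0.500]] (det J = -4.25258).
Solving J·Δ = −F gives Δ = (-0.269, 0.231).
Then the next iterate is (s, t)₁ = (-0.769, -0.269).

(-0.769, -0.269)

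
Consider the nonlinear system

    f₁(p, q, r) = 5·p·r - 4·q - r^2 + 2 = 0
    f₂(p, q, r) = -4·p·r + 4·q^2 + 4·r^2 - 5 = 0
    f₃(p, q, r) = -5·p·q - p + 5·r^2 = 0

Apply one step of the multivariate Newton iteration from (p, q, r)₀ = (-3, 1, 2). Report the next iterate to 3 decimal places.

At (-3, 1, 2): F = (-36.000, 39.000, 38.000).
Jacobian J = [[5·r, -4, 5·p - 2·r], [-4·r, 8·q, -4·p + 8·r], [-5·q - 1, -5·p, 10·r]].
At the point, J = [[10.000, -4.000, -19.000], [-8.000, 8.000, 28.000], [-6.000, 15.000, 20.000]] (det J = -1200.000).
Solving J·Δ = −F gives Δ = (2.404, -1.018, -0.415).
Then the next iterate is (p, q, r)₁ = (-0.596, -0.018, 1.585).

(-0.596, -0.018, 1.585)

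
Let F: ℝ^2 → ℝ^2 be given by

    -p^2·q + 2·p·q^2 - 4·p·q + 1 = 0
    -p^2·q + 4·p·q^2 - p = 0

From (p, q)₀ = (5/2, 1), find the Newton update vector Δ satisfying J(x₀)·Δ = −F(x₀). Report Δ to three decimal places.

(-1.224, -0.269)

At (5/2, 1): F = (-10.250, 1.250).
Jacobian J = [[-2·p·q + 2·q^2 - 4·q, -p^2 + 4·p·q - 4·p], [-2·p·q + 4·q^2 - 1, -p^2 + 8·p·q]].
At the point, J = [[-7.000, -6.250], [-2.000, 13.750]] (det J = -108.750).
Solving J·Δ = −F gives Δ = (-1.224, -0.269).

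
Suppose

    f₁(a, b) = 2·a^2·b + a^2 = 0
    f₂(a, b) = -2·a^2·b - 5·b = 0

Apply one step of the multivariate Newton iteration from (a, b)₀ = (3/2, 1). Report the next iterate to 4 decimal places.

At (3/2, 1): F = (6.7500, -9.5000).
Jacobian J = [[4·a·b + 2·a, 2·a^2], [-4·a·b, -2·a^2 - 5]].
At the point, J = [[9.0000, 4.5000], [-6.0000, -9.5000]] (det J = -58.5000).
Solving J·Δ = −F gives Δ = (-0.3654, -0.7692).
Then the next iterate is (a, b)₁ = (1.1346, 0.2308).

(1.1346, 0.2308)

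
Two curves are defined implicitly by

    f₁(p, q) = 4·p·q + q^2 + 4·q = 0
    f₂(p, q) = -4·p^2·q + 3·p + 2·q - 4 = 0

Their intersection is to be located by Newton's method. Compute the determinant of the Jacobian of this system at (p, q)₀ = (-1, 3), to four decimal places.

J = [[4·q, 4·p + 2·q + 4], [-8·p·q + 3, -4·p^2 + 2]].
At the point, J = [[12.0000, 6.0000], [27.0000, -2.0000]].
det J = -186.0000.

-186.0000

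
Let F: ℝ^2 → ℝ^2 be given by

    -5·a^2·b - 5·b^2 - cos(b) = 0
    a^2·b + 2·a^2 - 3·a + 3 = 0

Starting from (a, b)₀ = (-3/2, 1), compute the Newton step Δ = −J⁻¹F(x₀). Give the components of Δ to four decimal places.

(1.1984, 0.0581)

At (-3/2, 1): F = (-16.790302, 14.2500).
Jacobian J = [[-10·a·b, -5·a^2 - 10·b + sin(b)], [2·a·b + 4·a - 3, a^2]].
At the point, J = [[15.0000, -20.408529], [-12.0000, 2.2500]] (det J = -211.152348).
Solving J·Δ = −F gives Δ = (1.1984, 0.0581).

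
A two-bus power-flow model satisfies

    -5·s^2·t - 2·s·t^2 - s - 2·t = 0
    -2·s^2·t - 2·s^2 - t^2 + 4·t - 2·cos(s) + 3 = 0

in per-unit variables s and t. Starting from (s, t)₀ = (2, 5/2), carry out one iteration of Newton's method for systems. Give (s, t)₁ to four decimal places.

(1.7736, 0.8898)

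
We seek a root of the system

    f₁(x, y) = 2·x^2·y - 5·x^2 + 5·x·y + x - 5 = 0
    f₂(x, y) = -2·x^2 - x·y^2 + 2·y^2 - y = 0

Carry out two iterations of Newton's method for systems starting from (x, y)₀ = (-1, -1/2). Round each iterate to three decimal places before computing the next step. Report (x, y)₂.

(1.550, 3.100)

At (-1, -1/2): F = (-9.500, -0.750).
Jacobian J = [[4·x·y - 10·x + 5·y + 1, 2·x^2 + 5·x], [-4·x - y^2, -2·x·y + 4·y - 1]].
At the point, J = [[10.500, -3.000], [3.750, -4.000]] (det J = -30.750).
Solving J·Δ = −F gives Δ = (1.163, 0.902).
Then the next iterate is (x, y)₁ = (0.163, 0.402).
Round to (0.163, 0.402) and repeat: F = (-4.62085, -0.15827), J = [[1.64210, 0.86814], [-0.81360, 0.47695]].
Δ = (1.387, 2.698), so (x, y)₂ = (1.550, 3.100).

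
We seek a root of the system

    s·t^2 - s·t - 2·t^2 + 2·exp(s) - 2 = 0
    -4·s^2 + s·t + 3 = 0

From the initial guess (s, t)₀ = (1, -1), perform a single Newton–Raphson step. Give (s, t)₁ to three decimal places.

At (1, -1): F = (3.43656, -2.000).
Jacobian J = [[t^2 - t + 2·exp(s), 2·s·t - s - 4·t], [-8·s + t, s]].
At the point, J = [[7.43656, 1.000], [-9.000, 1.000]] (det J = 16.43656).
Solving J·Δ = −F gives Δ = (-0.331, -0.977).
Then the next iterate is (s, t)₁ = (0.669, -1.977).

(0.669, -1.977)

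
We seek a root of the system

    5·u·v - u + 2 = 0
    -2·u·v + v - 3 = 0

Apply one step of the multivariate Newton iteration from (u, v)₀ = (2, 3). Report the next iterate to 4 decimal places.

At (2, 3): F = (30.0000, -12.0000).
Jacobian J = [[5·v - 1, 5·u], [-2·v, -2·u + 1]].
At the point, J = [[14.0000, 10.0000], [-6.0000, -3.0000]] (det J = 18.0000).
Solving J·Δ = −F gives Δ = (-1.6667, -0.6667).
Then the next iterate is (u, v)₁ = (0.3333, 2.3333).

(0.3333, 2.3333)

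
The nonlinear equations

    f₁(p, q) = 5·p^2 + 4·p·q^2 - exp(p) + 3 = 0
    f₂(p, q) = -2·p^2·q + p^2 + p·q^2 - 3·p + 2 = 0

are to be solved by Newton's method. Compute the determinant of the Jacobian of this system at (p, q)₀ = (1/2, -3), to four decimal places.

J = [[10·p + 4·q^2 - exp(p), 8·p·q], [-4·p·q + 2·p + q^2 - 3, -2·p^2 + 2·p·q]].
At the point, J = [[39.351279, -12.0000], [13.0000, -3.5000]].
det J = 18.2705.

18.2705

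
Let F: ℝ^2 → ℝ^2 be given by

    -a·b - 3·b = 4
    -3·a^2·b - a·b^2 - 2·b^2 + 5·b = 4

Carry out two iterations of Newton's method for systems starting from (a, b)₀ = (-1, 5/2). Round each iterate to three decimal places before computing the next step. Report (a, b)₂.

At (-1, 5/2): F = (-9.000, -5.250).
Jacobian J = [[-b, -a - 3], [-6·a·b - b^2, -3·a^2 - 2·a·b - 4·b + 5]].
At the point, J = [[-2.500, -2.000], [8.750, -3.000]] (det J = 25.000).
Solving J·Δ = −F gives Δ = (-0.660, -3.675).
Then the next iterate is (a, b)₁ = (-1.660, -1.175).
Round to (-1.660, -1.175) and repeat: F = (-2.42550, -0.63092), J = [[1.175, -1.340], [-13.08362, -2.46780]].
Δ = (0.252, -1.589), so (a, b)₂ = (-1.408, -2.764).

(-1.408, -2.764)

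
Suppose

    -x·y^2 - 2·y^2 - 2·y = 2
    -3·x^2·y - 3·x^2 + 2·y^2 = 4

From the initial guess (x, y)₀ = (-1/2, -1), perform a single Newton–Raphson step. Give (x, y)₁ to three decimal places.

(-2.421, -1.421)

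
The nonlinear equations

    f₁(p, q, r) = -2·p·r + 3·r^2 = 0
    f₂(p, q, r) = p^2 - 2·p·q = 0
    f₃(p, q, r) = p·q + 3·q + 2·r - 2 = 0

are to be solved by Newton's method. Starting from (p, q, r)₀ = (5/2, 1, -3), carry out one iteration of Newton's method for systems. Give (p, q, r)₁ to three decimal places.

(1.976, 0.936, -1.311)

At (5/2, 1, -3): F = (42.000, 1.250, -2.500).
Jacobian J = [[-2·r, 0, -2·p + 6·r], [2·p - 2·q, -2·p, 0], [q, p + 3, 2]].
At the point, J = [[6.000, 0.000, -23.000], [3.000, -5.000, 0.000], [1.000, 5.500, 2.000]] (det J = -554.500).
Solving J·Δ = −F gives Δ = (-0.524, -0.064, 1.689).
Then the next iterate is (p, q, r)₁ = (1.976, 0.936, -1.311).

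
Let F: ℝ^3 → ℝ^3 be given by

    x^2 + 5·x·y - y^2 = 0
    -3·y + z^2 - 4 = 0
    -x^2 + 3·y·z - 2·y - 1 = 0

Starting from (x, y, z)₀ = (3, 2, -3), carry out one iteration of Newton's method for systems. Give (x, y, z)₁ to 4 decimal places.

At (3, 2, -3): F = (35.0000, -1.0000, -32.0000).
Jacobian J = [[2·x + 5·y, 5·x - 2·y, 0], [0, -3, 2·z], [-2·x, 3·z - 2, 3·y]].
At the point, J = [[16.0000, 11.0000, 0.0000], [0.0000, -3.0000, -6.0000], [-6.0000, -11.0000, 6.0000]] (det J = -948.0000).
Solving J·Δ = −F gives Δ = (-0.8038, -2.0127, 0.8397).
Then the next iterate is (x, y, z)₁ = (2.1962, -0.0127, -2.1603).

(2.1962, -0.0127, -2.1603)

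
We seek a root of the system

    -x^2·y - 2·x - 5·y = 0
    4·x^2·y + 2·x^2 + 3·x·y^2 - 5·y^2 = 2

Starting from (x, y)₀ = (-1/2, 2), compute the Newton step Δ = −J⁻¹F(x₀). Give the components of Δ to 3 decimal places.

At (-1/2, 2): F = (-9.500, -25.500).
Jacobian J = [[-2·x·y - 2, -x^2 - 5], [8·x·y + 4·x + 3·y^2, 4·x^2 + 6·x·y - 10·y]].
At the point, J = [[0.000, -5.250], [2.000, -25.000]] (det J = 10.500).
Solving J·Δ = −F gives Δ = (-9.869, -1.810).

(-9.869, -1.810)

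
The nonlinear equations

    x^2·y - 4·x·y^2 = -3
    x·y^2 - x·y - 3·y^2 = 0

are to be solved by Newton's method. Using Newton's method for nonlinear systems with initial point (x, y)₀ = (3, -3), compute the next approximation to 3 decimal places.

At (3, -3): F = (-132.000, 9.000).
Jacobian J = [[2·x·y - 4·y^2, x^2 - 8·x·y], [y^2 - y, 2·x·y - x - 6·y]].
At the point, J = [[-54.000, 81.000], [12.000, -3.000]] (det J = -810.000).
Solving J·Δ = −F gives Δ = (-0.411, 1.356).
Then the next iterate is (x, y)₁ = (2.589, -1.644).

(2.589, -1.644)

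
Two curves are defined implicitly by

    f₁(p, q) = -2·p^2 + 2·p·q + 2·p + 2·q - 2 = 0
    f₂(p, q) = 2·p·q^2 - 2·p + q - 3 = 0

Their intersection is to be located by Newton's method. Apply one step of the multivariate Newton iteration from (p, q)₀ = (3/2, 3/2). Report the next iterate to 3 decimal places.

At (3/2, 3/2): F = (4.000, 2.250).
Jacobian J = [[-4·p + 2·q + 2, 2·p + 2], [2·q^2 - 2, 4·p·q + 1]].
At the point, J = [[-1.000, 5.000], [2.500, 10.000]] (det J = -22.500).
Solving J·Δ = −F gives Δ = (1.278, -0.544).
Then the next iterate is (p, q)₁ = (2.778, 0.956).

(2.778, 0.956)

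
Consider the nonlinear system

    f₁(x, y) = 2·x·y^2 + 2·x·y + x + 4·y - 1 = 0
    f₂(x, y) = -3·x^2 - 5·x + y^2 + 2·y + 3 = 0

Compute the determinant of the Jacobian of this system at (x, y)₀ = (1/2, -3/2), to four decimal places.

13.5000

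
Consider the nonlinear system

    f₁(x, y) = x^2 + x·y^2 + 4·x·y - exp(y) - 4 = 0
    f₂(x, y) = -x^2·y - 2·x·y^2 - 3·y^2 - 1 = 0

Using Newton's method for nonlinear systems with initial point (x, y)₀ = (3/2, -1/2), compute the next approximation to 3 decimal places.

(18.284, -4.609)

At (3/2, -1/2): F = (-4.98153, -1.375).
Jacobian J = [[2·x + y^2 + 4·y, 2·x·y + 4·x - exp(y)], [-2·x·y - 2·y^2, -x^2 - 4·x·y - 6·y]].
At the point, J = [[1.250, 3.89347], [1.000, 3.750]] (det J = 0.79403).
Solving J·Δ = −F gives Δ = (16.784, -4.109).
Then the next iterate is (x, y)₁ = (18.284, -4.609).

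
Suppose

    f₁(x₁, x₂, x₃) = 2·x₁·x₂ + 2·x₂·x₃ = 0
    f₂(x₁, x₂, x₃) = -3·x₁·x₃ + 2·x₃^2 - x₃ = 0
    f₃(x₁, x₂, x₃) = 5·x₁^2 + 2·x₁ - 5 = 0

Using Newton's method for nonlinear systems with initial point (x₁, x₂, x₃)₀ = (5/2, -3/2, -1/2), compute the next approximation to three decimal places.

(1.343, -0.653, -0.213)

At (5/2, -3/2, -1/2): F = (-6.000, 4.750, 31.250).
Jacobian J = [[2·x₂, 2·x₁ + 2·x₃, 2·x₂], [-3·x₃, 0, -3·x₁ + 4·x₃ - 1], [10·x₁ + 2, 0, 0]].
At the point, J = [[-3.000, 4.000, -3.000], [1.500, 0.000, -10.500], [27.000, 0.000, 0.000]] (det J = -1134.000).
Solving J·Δ = −F gives Δ = (-1.157, 0.847, 0.287).
Then the next iterate is (x₁, x₂, x₃)₁ = (1.343, -0.653, -0.213).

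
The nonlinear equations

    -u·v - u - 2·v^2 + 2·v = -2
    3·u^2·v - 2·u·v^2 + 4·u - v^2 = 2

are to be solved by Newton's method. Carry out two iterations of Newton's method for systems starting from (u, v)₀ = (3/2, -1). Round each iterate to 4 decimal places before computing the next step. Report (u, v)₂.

(-0.9822, -0.8130)

At (3/2, -1): F = (-2.0000, -6.7500).
Jacobian J = [[-v - 1, -u - 4·v + 2], [6·u·v - 2·v^2 + 4, 3·u^2 - 4·u·v - 2·v]].
At the point, J = [[0.0000, 4.5000], [-7.0000, 14.7500]] (det J = 31.5000).
Solving J·Δ = −F gives Δ = (-0.0278, 0.4444).
Then the next iterate is (u, v)₁ = (1.4722, -0.5556).
Round to (1.4722, -0.5556) and repeat: F = (-0.382828, -0.941379), J = [[-0.4444, 2.7502], [-1.525109, 10.885136]].
Δ = (-2.4544, -0.2574), so (u, v)₂ = (-0.9822, -0.8130).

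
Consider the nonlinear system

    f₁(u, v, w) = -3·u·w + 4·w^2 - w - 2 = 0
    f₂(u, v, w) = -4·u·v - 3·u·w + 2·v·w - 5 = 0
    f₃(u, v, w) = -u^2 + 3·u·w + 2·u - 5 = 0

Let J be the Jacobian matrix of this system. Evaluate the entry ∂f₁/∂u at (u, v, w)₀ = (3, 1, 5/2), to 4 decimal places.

∂f₁/∂u = -3·w.
At (3, 1, 5/2) this is -7.5000.

-7.5000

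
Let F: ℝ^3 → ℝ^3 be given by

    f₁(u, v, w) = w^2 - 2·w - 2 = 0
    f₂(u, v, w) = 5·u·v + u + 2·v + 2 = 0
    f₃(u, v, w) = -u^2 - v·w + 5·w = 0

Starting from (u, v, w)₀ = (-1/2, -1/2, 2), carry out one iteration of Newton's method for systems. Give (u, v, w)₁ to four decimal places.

(-1.8214, 6.9643, 3.0000)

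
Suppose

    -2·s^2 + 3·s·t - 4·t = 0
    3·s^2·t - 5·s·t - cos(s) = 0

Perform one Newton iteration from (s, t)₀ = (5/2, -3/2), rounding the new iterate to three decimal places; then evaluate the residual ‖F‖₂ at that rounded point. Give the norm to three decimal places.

At (5/2, -3/2): F = (-17.750, -8.57386).
Jacobian J = [[-4·s + 3·t, 3·s - 4], [6·s·t - 5·t + sin(s), 3·s^2 - 5·s]].
At the point, J = [[-14.500, 3.500], [-14.40153, 6.250]] (det J = -40.21965).
Solving J·Δ = −F gives Δ = (-2.012, -3.265).
Then the next iterate is (s, t)₁ = (0.488, -4.765).
Re-evaluating at (0.488, -4.765): F = (11.60775, 7.33906), so ‖F‖₂ = 13.733.

13.733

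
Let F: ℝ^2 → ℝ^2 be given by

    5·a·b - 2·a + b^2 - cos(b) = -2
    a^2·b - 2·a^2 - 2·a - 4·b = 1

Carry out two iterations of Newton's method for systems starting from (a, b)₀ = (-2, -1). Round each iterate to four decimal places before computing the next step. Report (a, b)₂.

At (-2, -1): F = (16.459698, -5.0000).
Jacobian J = [[5·b - 2, 5·a + 2·b + sin(b)], [2·a·b - 4·a - 2, a^2 - 4]].
At the point, J = [[-7.0000, -12.841471], [10.0000, 0.0000]] (det J = 128.414710).
Solving J·Δ = −F gives Δ = (0.5000, 1.0092).
Then the next iterate is (a, b)₁ = (-1.5000, 0.0092).
Round to (-1.5000, 0.0092) and repeat: F = (3.931127, -2.5161), J = [[-1.9540, -7.472400], [3.9724, -1.7500]].
Δ = (0.7758, 0.3232), so (a, b)₂ = (-0.7242, 0.3324).

(-0.7242, 0.3324)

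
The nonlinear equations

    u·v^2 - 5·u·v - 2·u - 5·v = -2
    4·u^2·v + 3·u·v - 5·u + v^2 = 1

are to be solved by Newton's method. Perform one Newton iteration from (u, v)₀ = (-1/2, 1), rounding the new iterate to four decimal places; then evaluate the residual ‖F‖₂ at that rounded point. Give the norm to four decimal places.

0.4516

At (-1/2, 1): F = (0.0000, 2.0000).
Jacobian J = [[v^2 - 5·v - 2, 2·u·v - 5·u - 5], [8·u·v + 3·v - 5, 4·u^2 + 3·u + 2·v]].
At the point, J = [[-6.0000, -3.5000], [-6.0000, 1.5000]] (det J = -30.0000).
Solving J·Δ = −F gives Δ = (0.2333, -0.4000).
Then the next iterate is (u, v)₁ = (-0.2667, 0.6000).
Re-evaluating at (-0.2667, 0.6000): F = (0.237488, 0.384149), so ‖F‖₂ = 0.4516.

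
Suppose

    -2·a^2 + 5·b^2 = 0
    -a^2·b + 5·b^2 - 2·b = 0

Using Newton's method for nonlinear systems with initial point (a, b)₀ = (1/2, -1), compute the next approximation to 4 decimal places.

(-0.0036, -0.4493)

At (1/2, -1): F = (4.5000, 7.2500).
Jacobian J = [[-4·a, 10·b], [-2·a·b, -a^2 + 10·b - 2]].
At the point, J = [[-2.0000, -10.0000], [1.0000, -12.2500]] (det J = 34.5000).
Solving J·Δ = −F gives Δ = (-0.5036, 0.5507).
Then the next iterate is (a, b)₁ = (-0.0036, -0.4493).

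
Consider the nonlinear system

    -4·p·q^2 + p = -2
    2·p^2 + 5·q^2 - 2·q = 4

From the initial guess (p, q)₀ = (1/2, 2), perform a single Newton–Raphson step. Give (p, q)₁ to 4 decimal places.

At (1/2, 2): F = (-5.5000, 12.5000).
Jacobian J = [[-4·q^2 + 1, -8·p·q], [4·p, 10·q - 2]].
At the point, J = [[-15.0000, -8.0000], [2.0000, 18.0000]] (det J = -254.0000).
Solving J·Δ = −F gives Δ = (0.0039, -0.6949).
Then the next iterate is (p, q)₁ = (0.5039, 1.3051).

(0.5039, 1.3051)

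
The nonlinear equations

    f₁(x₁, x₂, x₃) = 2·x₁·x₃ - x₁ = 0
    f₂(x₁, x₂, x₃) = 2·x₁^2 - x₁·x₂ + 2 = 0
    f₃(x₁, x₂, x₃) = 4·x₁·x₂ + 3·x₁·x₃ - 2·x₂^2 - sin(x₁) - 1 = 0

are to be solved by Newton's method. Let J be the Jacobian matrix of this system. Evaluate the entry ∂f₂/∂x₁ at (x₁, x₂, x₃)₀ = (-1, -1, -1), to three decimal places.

∂f₂/∂x₁ = 4·x₁ - x₂.
At (-1, -1, -1) this is -3.000.

-3.000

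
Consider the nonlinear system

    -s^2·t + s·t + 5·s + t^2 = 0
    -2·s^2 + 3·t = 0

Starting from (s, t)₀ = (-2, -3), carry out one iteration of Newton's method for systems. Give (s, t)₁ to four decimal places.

(0.3182, -3.5152)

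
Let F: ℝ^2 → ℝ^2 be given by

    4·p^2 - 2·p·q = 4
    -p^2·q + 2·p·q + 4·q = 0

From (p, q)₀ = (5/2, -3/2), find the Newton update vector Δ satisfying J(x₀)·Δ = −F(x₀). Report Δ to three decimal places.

(-0.673, 2.602)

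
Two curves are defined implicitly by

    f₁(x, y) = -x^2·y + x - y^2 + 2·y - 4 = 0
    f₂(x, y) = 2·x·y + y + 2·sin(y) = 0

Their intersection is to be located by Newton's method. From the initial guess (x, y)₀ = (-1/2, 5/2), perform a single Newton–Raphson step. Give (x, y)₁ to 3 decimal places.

(-1.825, -0.889)

At (-1/2, 5/2): F = (-6.375, 1.19694).
Jacobian J = [[-2·x·y + 1, -x^2 - 2·y + 2], [2·y, 2·x + 2·cos(y) + 1]].
At the point, J = [[3.500, -3.250], [5.000, -1.60229]] (det J = 10.64199).
Solving J·Δ = −F gives Δ = (-1.325, -3.389).
Then the next iterate is (x, y)₁ = (-1.825, -0.889).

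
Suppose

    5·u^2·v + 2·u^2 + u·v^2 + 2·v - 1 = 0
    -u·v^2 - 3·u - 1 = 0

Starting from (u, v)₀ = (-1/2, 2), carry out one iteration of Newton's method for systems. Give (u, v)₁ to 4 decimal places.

At (-1/2, 2): F = (4.0000, 2.5000).
Jacobian J = [[10·u·v + 4·u + v^2, 5·u^2 + 2·u·v + 2], [-v^2 - 3, -2·u·v]].
At the point, J = [[-8.0000, 1.2500], [-7.0000, 2.0000]] (det J = -7.2500).
Solving J·Δ = −F gives Δ = (0.6724, 1.1034).
Then the next iterate is (u, v)₁ = (0.1724, 3.1034).

(0.1724, 3.1034)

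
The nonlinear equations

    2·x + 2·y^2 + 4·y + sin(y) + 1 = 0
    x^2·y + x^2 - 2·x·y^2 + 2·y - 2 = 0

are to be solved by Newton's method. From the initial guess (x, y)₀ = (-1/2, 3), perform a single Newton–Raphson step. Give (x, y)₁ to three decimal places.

At (-1/2, 3): F = (30.14112, 14.000).
Jacobian J = [[2, 4·y + cos(y) + 4], [2·x·y + 2·x - 2·y^2, x^2 - 4·x·y + 2]].
At the point, J = [[2.000, 15.01001], [-22.000, 8.250]] (det J = 346.72017).
Solving J·Δ = −F gives Δ = (-0.111, -1.993).
Then the next iterate is (x, y)₁ = (-0.611, 1.007).

(-0.611, 1.007)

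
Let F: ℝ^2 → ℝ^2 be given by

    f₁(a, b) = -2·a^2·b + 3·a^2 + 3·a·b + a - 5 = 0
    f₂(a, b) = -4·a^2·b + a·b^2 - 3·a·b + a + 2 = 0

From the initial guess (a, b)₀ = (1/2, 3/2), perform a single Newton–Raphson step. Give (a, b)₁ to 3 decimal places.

(-0.857, 11.214)

At (1/2, 3/2): F = (-2.250, -0.125).
Jacobian J = [[-4·a·b + 6·a + 3·b + 1, -2·a^2 + 3·a], [-8·a·b + b^2 - 3·b + 1, -4·a^2 + 2·a·b - 3·a]].
At the point, J = [[5.500, 1.000], [-7.250, -1.000]] (det J = 1.750).
Solving J·Δ = −F gives Δ = (-1.357, 9.714).
Then the next iterate is (a, b)₁ = (-0.857, 11.214).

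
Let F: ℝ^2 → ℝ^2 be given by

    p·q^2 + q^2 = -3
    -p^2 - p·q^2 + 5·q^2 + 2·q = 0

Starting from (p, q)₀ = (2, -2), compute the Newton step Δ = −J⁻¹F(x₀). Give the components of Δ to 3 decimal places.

At (2, -2): F = (15.000, 4.000).
Jacobian J = [[q^2, 2·p·q + 2·q], [-2·p - q^2, -2·p·q + 10·q + 2]].
At the point, J = [[4.000, -12.000], [-8.000, -10.000]] (det J = -136.000).
Solving J·Δ = −F gives Δ = (-0.750, 1.000).

(-0.750, 1.000)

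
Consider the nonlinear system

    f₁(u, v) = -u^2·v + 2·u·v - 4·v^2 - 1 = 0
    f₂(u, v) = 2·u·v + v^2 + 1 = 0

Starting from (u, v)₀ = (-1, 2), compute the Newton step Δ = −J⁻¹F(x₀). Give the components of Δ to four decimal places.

(0.2935, -1.0870)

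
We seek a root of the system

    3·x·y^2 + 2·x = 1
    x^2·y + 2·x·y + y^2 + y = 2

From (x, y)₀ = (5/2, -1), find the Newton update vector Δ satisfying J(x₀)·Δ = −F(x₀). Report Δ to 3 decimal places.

(-1.505, 0.265)

At (5/2, -1): F = (11.500, -13.250).
Jacobian J = [[3·y^2 + 2, 6·x·y], [2·x·y + 2·y, x^2 + 2·x + 2·y + 1]].
At the point, J = [[5.000, -15.000], [-7.000, 10.250]] (det J = -53.750).
Solving J·Δ = −F gives Δ = (-1.505, 0.265).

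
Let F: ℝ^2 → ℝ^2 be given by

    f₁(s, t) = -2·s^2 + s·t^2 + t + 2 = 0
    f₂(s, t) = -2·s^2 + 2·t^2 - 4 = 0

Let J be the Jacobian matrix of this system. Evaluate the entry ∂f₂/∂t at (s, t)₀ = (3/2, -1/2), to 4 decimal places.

-2.0000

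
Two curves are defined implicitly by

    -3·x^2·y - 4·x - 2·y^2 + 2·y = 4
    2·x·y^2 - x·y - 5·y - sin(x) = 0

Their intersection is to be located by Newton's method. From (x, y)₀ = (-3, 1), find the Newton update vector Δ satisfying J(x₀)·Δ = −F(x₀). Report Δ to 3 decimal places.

(0.275, -0.522)

At (-3, 1): F = (-19.000, -7.85888).
Jacobian J = [[-6·x·y - 4, -3·x^2 - 4·y + 2], [2·y^2 - y - cos(x), 4·x·y - x - 5]].
At the point, J = [[14.000, -29.000], [1.98999, -14.000]] (det J = -138.29022).
Solving J·Δ = −F gives Δ = (0.275, -0.522).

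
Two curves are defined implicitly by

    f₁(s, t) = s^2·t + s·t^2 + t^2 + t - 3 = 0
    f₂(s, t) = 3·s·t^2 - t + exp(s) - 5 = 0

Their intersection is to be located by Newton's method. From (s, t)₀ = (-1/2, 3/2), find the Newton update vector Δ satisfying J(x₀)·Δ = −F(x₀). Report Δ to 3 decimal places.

(1.047, -0.285)

At (-1/2, 3/2): F = (0.000, -9.26847).
Jacobian J = [[2·s·t + t^2, s^2 + 2·s·t + 2·t + 1], [3·t^2 + exp(s), 6·s·t - 1]].
At the point, J = [[0.750, 2.750], [7.35653, -5.500]] (det J = -24.35546).
Solving J·Δ = −F gives Δ = (1.047, -0.285).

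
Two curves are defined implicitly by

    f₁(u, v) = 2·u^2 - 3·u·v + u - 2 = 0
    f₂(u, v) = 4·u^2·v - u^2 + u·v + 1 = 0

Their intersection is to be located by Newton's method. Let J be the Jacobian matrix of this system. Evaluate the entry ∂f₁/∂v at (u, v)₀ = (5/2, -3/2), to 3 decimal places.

-7.500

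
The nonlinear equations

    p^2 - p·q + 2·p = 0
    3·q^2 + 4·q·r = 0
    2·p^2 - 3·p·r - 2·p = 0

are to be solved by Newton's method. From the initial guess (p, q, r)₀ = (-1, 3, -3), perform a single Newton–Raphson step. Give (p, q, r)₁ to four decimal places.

At (-1, 3, -3): F = (2.0000, -9.0000, -5.0000).
Jacobian J = [[2·p - q + 2, -p, 0], [0, 6·q + 4·r, 4·q], [4·p - 3·r - 2, 0, -3·p]].
At the point, J = [[-3.0000, 1.0000, 0.0000], [0.0000, 6.0000, 12.0000], [3.0000, 0.0000, 3.0000]] (det J = -18.0000).
Solving J·Δ = −F gives Δ = (0.1667, -1.5000, 1.5000).
Then the next iterate is (p, q, r)₁ = (-0.8333, 1.5000, -1.5000).

(-0.8333, 1.5000, -1.5000)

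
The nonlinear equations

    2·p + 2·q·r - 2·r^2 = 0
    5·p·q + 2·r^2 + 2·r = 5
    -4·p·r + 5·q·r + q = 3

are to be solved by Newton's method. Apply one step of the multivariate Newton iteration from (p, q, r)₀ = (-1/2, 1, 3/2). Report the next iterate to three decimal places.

(0.128, 0.814, 1.050)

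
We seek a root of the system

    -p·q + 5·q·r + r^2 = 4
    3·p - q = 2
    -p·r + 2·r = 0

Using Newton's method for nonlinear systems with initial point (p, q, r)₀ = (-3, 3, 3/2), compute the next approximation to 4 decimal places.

At (-3, 3, 3/2): F = (29.7500, -14.0000, 7.5000).
Jacobian J = [[-q, -p + 5·r, 5·q + 2·r], [3, -1, 0], [-r, 0, -p + 2]].
At the point, J = [[-3.0000, 10.5000, 18.0000], [3.0000, -1.0000, 0.0000], [-1.5000, 0.0000, 5.0000]] (det J = -169.5000).
Solving J·Δ = −F gives Δ = (4.2552, -1.2345, -0.2235).
Then the next iterate is (p, q, r)₁ = (1.2552, 1.7655, 1.2765).

(1.2552, 1.7655, 1.2765)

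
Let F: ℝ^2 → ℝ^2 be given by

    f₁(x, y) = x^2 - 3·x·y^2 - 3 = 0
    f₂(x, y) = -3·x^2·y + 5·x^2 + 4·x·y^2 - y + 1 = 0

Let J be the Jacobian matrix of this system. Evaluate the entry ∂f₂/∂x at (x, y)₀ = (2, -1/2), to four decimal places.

27.0000

∂f₂/∂x = -6·x·y + 10·x + 4·y^2.
At (2, -1/2) this is 27.0000.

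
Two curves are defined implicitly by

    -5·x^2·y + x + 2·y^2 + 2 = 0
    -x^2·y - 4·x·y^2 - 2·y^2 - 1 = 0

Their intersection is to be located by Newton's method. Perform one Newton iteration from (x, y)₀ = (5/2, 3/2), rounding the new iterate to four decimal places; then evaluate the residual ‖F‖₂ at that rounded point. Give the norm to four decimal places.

14.9457

At (5/2, 3/2): F = (-37.8750, -37.3750).
Jacobian J = [[-10·x·y + 1, -5·x^2 + 4·y], [-2·x·y - 4·y^2, -x^2 - 8·x·y - 4·y]].
At the point, J = [[-36.5000, -25.2500], [-16.5000, -42.2500]] (det J = 1125.5000).
Solving J·Δ = −F gives Δ = (-0.5833, -0.6568).
Then the next iterate is (x, y)₁ = (1.9167, 0.8432).
Re-evaluating at (1.9167, 0.8432): F = (-10.149811, -10.970658), so ‖F‖₂ = 14.9457.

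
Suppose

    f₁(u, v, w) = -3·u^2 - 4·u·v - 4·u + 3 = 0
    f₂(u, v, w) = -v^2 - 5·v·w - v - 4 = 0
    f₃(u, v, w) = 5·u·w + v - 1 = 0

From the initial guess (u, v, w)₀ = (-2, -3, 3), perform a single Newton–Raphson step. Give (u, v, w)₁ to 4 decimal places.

(-1.0271, -2.3071, 1.1286)

At (-2, -3, 3): F = (-25.0000, 35.0000, -34.0000).
Jacobian J = [[-6·u - 4·v - 4, -4·u, 0], [0, -2·v - 5·w - 1, -5·v], [5·w, 1, 5·u]].
At the point, J = [[20.0000, 8.0000, 0.0000], [0.0000, -10.0000, 15.0000], [15.0000, 1.0000, -10.0000]] (det J = 3500.0000).
Solving J·Δ = −F gives Δ = (0.9729, 0.6929, -1.8714).
Then the next iterate is (u, v, w)₁ = (-1.0271, -2.3071, 1.1286).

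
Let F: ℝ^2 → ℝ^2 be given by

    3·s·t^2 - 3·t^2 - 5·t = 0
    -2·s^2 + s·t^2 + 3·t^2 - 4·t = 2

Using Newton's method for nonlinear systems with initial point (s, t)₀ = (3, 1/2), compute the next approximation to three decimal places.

(1.604, 2.547)

At (3, 1/2): F = (-1.000, -20.500).
Jacobian J = [[3·t^2, 6·s·t - 6·t - 5], [-4·s + t^2, 2·s·t + 6·t - 4]].
At the point, J = [[0.750, 1.000], [-11.750, 2.000]] (det J = 13.250).
Solving J·Δ = −F gives Δ = (-1.396, 2.047).
Then the next iterate is (s, t)₁ = (1.604, 2.547).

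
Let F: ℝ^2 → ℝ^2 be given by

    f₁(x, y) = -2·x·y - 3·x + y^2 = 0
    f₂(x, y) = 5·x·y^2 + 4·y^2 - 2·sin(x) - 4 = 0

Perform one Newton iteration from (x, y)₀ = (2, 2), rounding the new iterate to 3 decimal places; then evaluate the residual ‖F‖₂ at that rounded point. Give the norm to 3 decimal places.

At (2, 2): F = (-10.000, 50.18141).
Jacobian J = [[-2·y - 3, -2·x + 2·y], [5·y^2 - 2·cos(x), 10·x·y + 8·y]].
At the point, J = [[-7.000, 0.000], [20.83229, 56.000]] (det J = -392.000).
Solving J·Δ = −F gives Δ = (-1.429, -0.365).
Then the next iterate is (x, y)₁ = (0.571, 1.635).
Re-evaluating at (0.571, 1.635): F = (-0.90694, 13.24401), so ‖F‖₂ = 13.275.

13.275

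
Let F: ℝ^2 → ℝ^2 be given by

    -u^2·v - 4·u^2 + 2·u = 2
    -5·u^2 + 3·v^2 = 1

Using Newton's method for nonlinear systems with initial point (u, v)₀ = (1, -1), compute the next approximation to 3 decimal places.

(-0.071, 0.286)

At (1, -1): F = (-3.000, -3.000).
Jacobian J = [[-2·u·v - 8·u + 2, -u^2], [-10·u, 6·v]].
At the point, J = [[-4.000, -1.000], [-10.000, -6.000]] (det J = 14.000).
Solving J·Δ = −F gives Δ = (-1.071, 1.286).
Then the next iterate is (u, v)₁ = (-0.071, 0.286).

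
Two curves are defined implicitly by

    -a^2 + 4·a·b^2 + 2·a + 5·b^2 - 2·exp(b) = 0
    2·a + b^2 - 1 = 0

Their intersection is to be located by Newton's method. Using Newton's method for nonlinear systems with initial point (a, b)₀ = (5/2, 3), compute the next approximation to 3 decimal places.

At (5/2, 3): F = (93.57893, 13.000).
Jacobian J = [[-2·a + 4·b^2 + 2, 8·a·b + 10·b - 2·exp(b)], [2, 2·b]].
At the point, J = [[33.000, 49.82893], [2.000, 6.000]] (det J = 98.34215).
Solving J·Δ = −F gives Δ = (0.878, -2.459).
Then the next iterate is (a, b)₁ = (3.378, 0.541).

(3.378, 0.541)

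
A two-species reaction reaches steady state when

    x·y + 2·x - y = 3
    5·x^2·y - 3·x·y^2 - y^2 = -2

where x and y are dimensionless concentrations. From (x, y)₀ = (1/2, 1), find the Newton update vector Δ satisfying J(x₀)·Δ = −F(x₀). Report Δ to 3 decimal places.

At (1/2, 1): F = (-2.500, 0.750).
Jacobian J = [[y + 2, x - 1], [10·x·y - 3·y^2, 5·x^2 - 6·x·y - 2·y]].
At the point, J = [[3.000, -0.500], [2.000, -3.750]] (det J = -10.250).
Solving J·Δ = −F gives Δ = (0.951, 0.707).

(0.951, 0.707)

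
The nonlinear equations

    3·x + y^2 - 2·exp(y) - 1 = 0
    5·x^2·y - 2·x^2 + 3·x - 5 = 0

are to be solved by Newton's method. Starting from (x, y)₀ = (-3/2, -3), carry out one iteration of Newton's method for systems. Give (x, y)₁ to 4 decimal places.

(-0.8033, -2.0998)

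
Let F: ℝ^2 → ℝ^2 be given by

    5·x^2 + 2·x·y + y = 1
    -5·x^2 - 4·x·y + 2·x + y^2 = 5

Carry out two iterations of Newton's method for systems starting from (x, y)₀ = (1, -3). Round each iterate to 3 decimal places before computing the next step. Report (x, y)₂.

(1.071, -1.487)

At (1, -3): F = (-5.000, 13.000).
Jacobian J = [[10·x + 2·y, 2·x + 1], [-10·x - 4·y + 2, -4·x + 2·y]].
At the point, J = [[4.000, 3.000], [4.000, -10.000]] (det J = -52.000).
Solving J·Δ = −F gives Δ = (0.212, 1.385).
Then the next iterate is (x, y)₁ = (1.212, -1.615).
Round to (1.212, -1.615) and repeat: F = (0.81496, 0.51702), J = [[8.890, 3.424], [-3.660, -8.078]].
Δ = (-0.141, 0.128), so (x, y)₂ = (1.071, -1.487).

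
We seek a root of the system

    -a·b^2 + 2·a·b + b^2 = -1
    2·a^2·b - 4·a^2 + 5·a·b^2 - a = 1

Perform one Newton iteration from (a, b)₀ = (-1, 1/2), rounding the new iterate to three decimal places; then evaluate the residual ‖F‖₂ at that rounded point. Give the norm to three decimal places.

71.352

At (-1, 1/2): F = (0.500, -4.250).
Jacobian J = [[-b^2 + 2·b, -2·a·b + 2·a + 2·b], [4·a·b - 8·a + 5·b^2 - 1, 2·a^2 + 10·a·b]].
At the point, J = [[0.750, 0.000], [6.250, -3.000]] (det J = -2.250).
Solving J·Δ = −F gives Δ = (-0.667, -2.806).
Then the next iterate is (a, b)₁ = (-1.667, -2.306).
Re-evaluating at (-1.667, -2.306): F = (22.87034, -67.58729), so ‖F‖₂ = 71.352.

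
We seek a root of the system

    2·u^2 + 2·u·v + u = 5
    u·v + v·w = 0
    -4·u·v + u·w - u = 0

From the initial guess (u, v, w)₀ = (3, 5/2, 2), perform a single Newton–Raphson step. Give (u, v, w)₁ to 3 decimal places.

At (3, 5/2, 2): F = (31.000, 12.500, -27.000).
Jacobian J = [[4·u + 2·v + 1, 2·u, 0], [v, u + w, v], [-4·v + w - 1, -4·u, u]].
At the point, J = [[18.000, 6.000, 0.000], [2.500, 5.000, 2.500], [-9.000, -12.000, 3.000]] (det J = 630.000).
Solving J·Δ = −F gives Δ = (-1.214, -1.524, -0.738).
Then the next iterate is (u, v, w)₁ = (1.786, 0.976, 1.262).

(1.786, 0.976, 1.262)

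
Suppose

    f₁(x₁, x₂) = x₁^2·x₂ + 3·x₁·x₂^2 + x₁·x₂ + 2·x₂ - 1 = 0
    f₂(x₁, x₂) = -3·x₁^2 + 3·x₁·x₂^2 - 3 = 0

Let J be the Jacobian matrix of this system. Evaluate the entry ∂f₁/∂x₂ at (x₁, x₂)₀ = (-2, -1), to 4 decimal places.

∂f₁/∂x₂ = x₁^2 + 6·x₁·x₂ + x₁ + 2.
At (-2, -1) this is 16.0000.

16.0000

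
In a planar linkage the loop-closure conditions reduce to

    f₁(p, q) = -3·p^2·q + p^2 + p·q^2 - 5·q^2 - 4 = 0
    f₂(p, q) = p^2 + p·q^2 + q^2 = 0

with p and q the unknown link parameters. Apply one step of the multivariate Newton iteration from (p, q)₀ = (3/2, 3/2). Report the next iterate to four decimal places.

(1.9281, 0.1503)

At (3/2, 3/2): F = (-19.7500, 7.8750).
Jacobian J = [[-6·p·q + 2·p + q^2, -3·p^2 + 2·p·q - 10·q], [2·p + q^2, 2·p·q + 2·q]].
At the point, J = [[-8.2500, -17.2500], [5.2500, 7.5000]] (det J = 28.6875).
Solving J·Δ = −F gives Δ = (0.4281, -1.3497).
Then the next iterate is (p, q)₁ = (1.9281, 0.1503).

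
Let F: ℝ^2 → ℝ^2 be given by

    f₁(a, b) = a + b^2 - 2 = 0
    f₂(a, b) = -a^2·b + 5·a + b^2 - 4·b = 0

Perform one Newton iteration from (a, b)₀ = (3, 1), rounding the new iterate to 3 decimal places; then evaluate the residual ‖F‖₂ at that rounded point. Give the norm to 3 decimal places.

4.388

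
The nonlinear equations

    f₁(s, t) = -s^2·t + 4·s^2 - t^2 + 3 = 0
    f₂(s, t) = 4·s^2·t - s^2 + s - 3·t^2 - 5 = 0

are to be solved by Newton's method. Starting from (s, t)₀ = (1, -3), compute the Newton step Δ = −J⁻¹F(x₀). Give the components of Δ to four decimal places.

At (1, -3): F = (1.0000, -44.0000).
Jacobian J = [[-2·s·t + 8·s, -s^2 - 2·t], [8·s·t - 2·s + 1, 4·s^2 - 6·t]].
At the point, J = [[14.0000, 5.0000], [-25.0000, 22.0000]] (det J = 433.0000).
Solving J·Δ = −F gives Δ = (-0.5589, 1.3649).

(-0.5589, 1.3649)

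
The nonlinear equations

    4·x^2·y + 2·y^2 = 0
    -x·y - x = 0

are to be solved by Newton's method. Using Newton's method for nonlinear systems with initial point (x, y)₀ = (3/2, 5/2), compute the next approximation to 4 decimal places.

(-0.6977, 4.1279)

At (3/2, 5/2): F = (35.0000, -5.2500).
Jacobian J = [[8·x·y, 4·x^2 + 4·y], [-y - 1, -x]].
At the point, J = [[30.0000, 19.0000], [-3.5000, -1.5000]] (det J = 21.5000).
Solving J·Δ = −F gives Δ = (-2.1977, 1.6279).
Then the next iterate is (x, y)₁ = (-0.6977, 4.1279).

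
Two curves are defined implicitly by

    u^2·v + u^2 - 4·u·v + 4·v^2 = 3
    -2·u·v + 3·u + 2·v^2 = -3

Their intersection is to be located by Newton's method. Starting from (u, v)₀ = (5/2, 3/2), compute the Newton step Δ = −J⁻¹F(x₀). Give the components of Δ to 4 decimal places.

(8.5000, -7.5000)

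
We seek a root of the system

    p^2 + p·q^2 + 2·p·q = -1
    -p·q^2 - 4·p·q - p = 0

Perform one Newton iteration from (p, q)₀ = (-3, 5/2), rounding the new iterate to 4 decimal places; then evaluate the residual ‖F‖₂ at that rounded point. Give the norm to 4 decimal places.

12.8427

At (-3, 5/2): F = (-23.7500, 51.7500).
Jacobian J = [[2·p + q^2 + 2·q, 2·p·q + 2·p], [-q^2 - 4·q - 1, -2·p·q - 4·p]].
At the point, J = [[5.2500, -21.0000], [-17.2500, 27.0000]] (det J = -220.5000).
Solving J·Δ = −F gives Δ = (2.0204, -0.6259).
Then the next iterate is (p, q)₁ = (-0.9796, 1.8741).
Re-evaluating at (-0.9796, 1.8741): F = (-5.152721, 11.763674), so ‖F‖₂ = 12.8427.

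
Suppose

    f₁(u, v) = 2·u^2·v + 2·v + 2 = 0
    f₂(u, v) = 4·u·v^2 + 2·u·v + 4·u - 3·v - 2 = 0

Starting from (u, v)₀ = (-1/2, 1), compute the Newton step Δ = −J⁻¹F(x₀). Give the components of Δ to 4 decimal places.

(-1.2222, -2.7778)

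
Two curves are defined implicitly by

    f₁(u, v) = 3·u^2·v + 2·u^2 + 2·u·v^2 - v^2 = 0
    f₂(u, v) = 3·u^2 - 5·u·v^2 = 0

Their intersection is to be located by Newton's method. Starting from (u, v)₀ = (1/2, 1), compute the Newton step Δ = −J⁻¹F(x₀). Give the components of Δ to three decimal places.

(-0.147, -0.291)

At (1/2, 1): F = (1.250, -1.750).
Jacobian J = [[6·u·v + 4·u + 2·v^2, 3·u^2 + 4·u·v - 2·v], [6·u - 5·v^2, -10·u·v]].
At the point, J = [[7.000, 0.750], [-2.000, -5.000]] (det J = -33.500).
Solving J·Δ = −F gives Δ = (-0.147, -0.291).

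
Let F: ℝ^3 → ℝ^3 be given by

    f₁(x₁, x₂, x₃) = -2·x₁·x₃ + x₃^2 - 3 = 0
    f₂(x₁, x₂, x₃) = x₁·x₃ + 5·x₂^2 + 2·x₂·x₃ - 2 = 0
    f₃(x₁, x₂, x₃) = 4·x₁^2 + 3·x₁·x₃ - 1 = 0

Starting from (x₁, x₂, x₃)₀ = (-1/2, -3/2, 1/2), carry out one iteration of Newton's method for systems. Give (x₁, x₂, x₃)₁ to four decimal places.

(-1.2500, -1.1786, 1.2500)

At (-1/2, -3/2, 1/2): F = (-2.2500, 7.5000, -0.7500).
Jacobian J = [[-2·x₃, 0, -2·x₁ + 2·x₃], [x₃, 10·x₂ + 2·x₃, x₁ + 2·x₂], [8·x₁ + 3·x₃, 0, 3·x₁]].
At the point, J = [[-1.0000, 0.0000, 2.0000], [0.5000, -14.0000, -3.5000], [-2.5000, 0.0000, -1.5000]] (det J = -91.0000).
Solving J·Δ = −F gives Δ = (-0.7500, 0.3214, 0.7500).
Then the next iterate is (x₁, x₂, x₃)₁ = (-1.2500, -1.1786, 1.2500).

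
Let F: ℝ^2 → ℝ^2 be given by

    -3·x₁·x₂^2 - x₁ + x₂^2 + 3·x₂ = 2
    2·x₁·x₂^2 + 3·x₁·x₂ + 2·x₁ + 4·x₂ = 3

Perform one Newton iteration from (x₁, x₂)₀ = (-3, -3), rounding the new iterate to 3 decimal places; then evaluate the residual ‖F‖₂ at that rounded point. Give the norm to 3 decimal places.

At (-3, -3): F = (82.000, -48.000).
Jacobian J = [[-3·x₂^2 - 1, -6·x₁·x₂ + 2·x₂ + 3], [2·x₂^2 + 3·x₂ + 2, 4·x₁·x₂ + 3·x₁ + 4]].
At the point, J = [[-28.000, -57.000], [11.000, 31.000]] (det J = -241.000).
Solving J·Δ = −F gives Δ = (-0.805, 1.834).
Then the next iterate is (x₁, x₂)₁ = (-3.805, -1.166).
Re-evaluating at (-3.805, -1.166): F = (15.18589, -12.31033), so ‖F‖₂ = 19.549.

19.549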